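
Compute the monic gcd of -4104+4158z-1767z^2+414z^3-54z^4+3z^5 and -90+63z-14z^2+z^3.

18-9z+z^2

Apply the Euclidean algorithm:
  3z^5-54z^4+414z^3-1767z^2+4158z-4104 = (3z^2-12z+57)(z^3-14z^2+63z-90) + (57z^2-513z+1026)
  z^3-14z^2+63z-90 = ((1/57)z-5/57)(57z^2-513z+1026) + (0)
Last nonzero remainder: 57z^2-513z+1026. Dividing through by 57 gives the monic gcd z^2-9z+18.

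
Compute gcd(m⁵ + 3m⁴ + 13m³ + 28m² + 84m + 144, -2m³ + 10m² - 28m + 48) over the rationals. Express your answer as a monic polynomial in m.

m² - 2m + 8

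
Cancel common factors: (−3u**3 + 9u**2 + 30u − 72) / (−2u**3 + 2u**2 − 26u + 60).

(3u**2 − 3u − 36)/(2u**2 + 2u + 30)

Apply the Euclidean algorithm:
  −3u**3 + 9u**2 + 30u − 72 = (3/2)(−2u**3 + 2u**2 − 26u + 60) + (6u**2 + 69u − 162)
  −2u**3 + 2u**2 − 26u + 60 = (−(1/3)u + 25/6)(6u**2 + 69u − 162) + (−(735/2)u + 735)
  6u**2 + 69u − 162 = (−(4/245)u − 54/245)(−(735/2)u + 735) + (0)
Last nonzero remainder: −(735/2)u + 735. Dividing through by −735/2 gives the monic gcd u − 2.
Cancel u − 2 from numerator and denominator to get the reduced form.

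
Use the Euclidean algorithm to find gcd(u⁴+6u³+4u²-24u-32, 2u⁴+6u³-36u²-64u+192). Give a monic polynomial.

u²+2u-8

Apply the Euclidean algorithm:
  u⁴+6u³+4u²-24u-32 = (1/2)(2u⁴+6u³-36u²-64u+192) + (3u³+22u²+8u-128)
  2u⁴+6u³-36u²-64u+192 = ((2/3)u-26/9)(3u³+22u²+8u-128) + ((200/9)u²+(400/9)u-1600/9)
  3u³+22u²+8u-128 = ((27/200)u+18/25)((200/9)u²+(400/9)u-1600/9) + (0)
Last nonzero remainder: (200/9)u²+(400/9)u-1600/9. Dividing through by 200/9 gives the monic gcd u²+2u-8.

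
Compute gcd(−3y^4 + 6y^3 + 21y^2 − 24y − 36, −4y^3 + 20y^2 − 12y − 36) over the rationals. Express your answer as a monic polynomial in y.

y^2 − 2y − 3

Repeated division with remainder:
  −3y^4 + 6y^3 + 21y^2 − 24y − 36 = ((3/4)y + 9/4)(−4y^3 + 20y^2 − 12y − 36) + (−15y^2 + 30y + 45)
  −4y^3 + 20y^2 − 12y − 36 = ((4/15)y − 4/5)(−15y^2 + 30y + 45) + (0)
Last nonzero remainder: −15y^2 + 30y + 45. Dividing through by −15 gives the monic gcd y^2 − 2y − 3.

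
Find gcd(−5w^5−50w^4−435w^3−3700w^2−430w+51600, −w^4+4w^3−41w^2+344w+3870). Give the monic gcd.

w^3+5w^2+86w+430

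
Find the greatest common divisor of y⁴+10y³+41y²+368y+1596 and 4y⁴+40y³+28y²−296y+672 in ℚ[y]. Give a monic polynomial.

y²+13y+42

Euclidean algorithm in ℚ[y]:
  y⁴+10y³+41y²+368y+1596 = (1/4)(4y⁴+40y³+28y²−296y+672) + (34y²+442y+1428)
  4y⁴+40y³+28y²−296y+672 = ((2/17)y²−(6/17)y+8/17)(34y²+442y+1428) + (0)
Last nonzero remainder: 34y²+442y+1428. Dividing through by 34 gives the monic gcd y²+13y+42.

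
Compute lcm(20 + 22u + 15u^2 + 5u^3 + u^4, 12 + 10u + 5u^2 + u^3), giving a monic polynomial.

60 + 86u + 67u^2 + 30u^3 + 8u^4 + u^5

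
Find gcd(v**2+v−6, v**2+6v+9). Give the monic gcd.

Euclidean algorithm in ℚ[v]:
  v**2+v−6 = (v**2+6v+9) + (−5v−15)
  v**2+6v+9 = (−(1/5)v−3/5)(−5v−15) + (0)
Last nonzero remainder: −5v−15. Dividing through by −5 gives the monic gcd v+3.

v+3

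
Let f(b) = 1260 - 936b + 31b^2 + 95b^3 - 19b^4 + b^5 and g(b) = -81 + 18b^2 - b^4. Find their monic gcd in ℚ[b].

Repeated division with remainder:
  b^5 - 19b^4 + 95b^3 + 31b^2 - 936b + 1260 = (-b + 19)(-b^4 + 18b^2 - 81) + (113b^3 - 311b^2 - 1017b + 2799)
  -b^4 + 18b^2 - 81 = (-(1/113)b - 311/12769)(113b^3 - 311b^2 - 1017b + 2799) + ((18200/12769)b^2 - 163800/12769)
  113b^3 - 311b^2 - 1017b + 2799 = ((1442897/18200)b - 3971159/18200)((18200/12769)b^2 - 163800/12769) + (0)
Last nonzero remainder: (18200/12769)b^2 - 163800/12769. Dividing through by 18200/12769 gives the monic gcd b^2 - 9.

-9 + b^2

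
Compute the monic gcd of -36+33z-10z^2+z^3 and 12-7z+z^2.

Euclidean algorithm in ℚ[z]:
  z^3-10z^2+33z-36 = (z-3)(z^2-7z+12) + (0)
The last nonzero remainder z^2-7z+12 is already monic.

12-7z+z^2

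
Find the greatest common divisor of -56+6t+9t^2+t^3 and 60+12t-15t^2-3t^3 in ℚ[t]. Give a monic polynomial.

-2+t

By polynomial division,
  t^3+9t^2+6t-56 = (-1/3)(-3t^3-15t^2+12t+60) + (4t^2+10t-36)
  -3t^3-15t^2+12t+60 = (-(3/4)t-15/8)(4t^2+10t-36) + ((15/4)t-15/2)
  4t^2+10t-36 = ((16/15)t+24/5)((15/4)t-15/2) + (0)
Last nonzero remainder: (15/4)t-15/2. Dividing through by 15/4 gives the monic gcd t-2.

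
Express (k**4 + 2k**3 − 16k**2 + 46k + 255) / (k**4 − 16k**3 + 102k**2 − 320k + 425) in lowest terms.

By polynomial division,
  k**4 + 2k**3 − 16k**2 + 46k + 255 = (k**4 − 16k**3 + 102k**2 − 320k + 425) + (18k**3 − 118k**2 + 366k − 170)
  k**4 − 16k**3 + 102k**2 − 320k + 425 = ((1/18)k − 85/162)(18k**3 − 118k**2 + 366k − 170) + ((1600/81)k**2 − (3200/27)k + 27200/81)
  18k**3 − 118k**2 + 366k − 170 = ((729/800)k − 81/160)((1600/81)k**2 − (3200/27)k + 27200/81) + (0)
Last nonzero remainder: (1600/81)k**2 − (3200/27)k + 27200/81. Dividing through by 1600/81 gives the monic gcd k**2 − 6k + 17.
Cancel k**2 − 6k + 17 from numerator and denominator to get the reduced form.

(k**2 + 8k + 15)/(k**2 − 10k + 25)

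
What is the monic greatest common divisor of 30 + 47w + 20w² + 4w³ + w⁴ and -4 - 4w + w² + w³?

2 + 3w + w²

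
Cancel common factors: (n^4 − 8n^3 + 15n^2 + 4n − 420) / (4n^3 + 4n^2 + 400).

(n^2 − 4n − 21)/(4n + 20)

Apply the Euclidean algorithm:
  n^4 − 8n^3 + 15n^2 + 4n − 420 = ((1/4)n − 9/4)(4n^3 + 4n^2 + 400) + (24n^2 − 96n + 480)
  4n^3 + 4n^2 + 400 = ((1/6)n + 5/6)(24n^2 − 96n + 480) + (0)
Last nonzero remainder: 24n^2 − 96n + 480. Dividing through by 24 gives the monic gcd n^2 − 4n + 20.
Cancel n^2 − 4n + 20 from numerator and denominator to get the reduced form.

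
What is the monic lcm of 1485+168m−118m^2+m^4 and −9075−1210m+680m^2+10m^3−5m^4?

By polynomial division,
  m^4−118m^2+168m+1485 = (−1/5)(−5m^4+10m^3+680m^2−1210m−9075) + (2m^3+18m^2−74m−330)
  −5m^4+10m^3+680m^2−1210m−9075 = (−(5/2)m+55/2)(2m^3+18m^2−74m−330) + (0)
Last nonzero remainder: 2m^3+18m^2−74m−330. Dividing through by 2 gives the monic gcd m^3+9m^2−37m−165.
Then lcm(f, g) = f·g / gcd(f, g); expanding and making the result monic gives the answer.

−16335−363m+1466m^2−118m^3−11m^4+m^5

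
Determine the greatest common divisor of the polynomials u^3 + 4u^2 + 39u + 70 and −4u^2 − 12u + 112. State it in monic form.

1

By polynomial division,
  u^3 + 4u^2 + 39u + 70 = (−(1/4)u − 1/4)(−4u^2 − 12u + 112) + (64u + 98)
  −4u^2 − 12u + 112 = (−(1/16)u − 47/512)(64u + 98) + (30975/256)
  64u + 98 = ((16384/30975)u + 3584/4425)(30975/256) + (0)
The last nonzero remainder is the constant 30975/256, so the polynomials are coprime and gcd = 1.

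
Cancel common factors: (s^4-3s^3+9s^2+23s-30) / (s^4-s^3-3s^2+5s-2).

(s^2-4s+15)/(s^2-2s+1)

By polynomial division,
  s^4-3s^3+9s^2+23s-30 = (s^4-s^3-3s^2+5s-2) + (-2s^3+12s^2+18s-28)
  s^4-s^3-3s^2+5s-2 = (-(1/2)s-5/2)(-2s^3+12s^2+18s-28) + (36s^2+36s-72)
  -2s^3+12s^2+18s-28 = (-(1/18)s+7/18)(36s^2+36s-72) + (0)
Last nonzero remainder: 36s^2+36s-72. Dividing through by 36 gives the monic gcd s^2+s-2.
Cancel s^2+s-2 from numerator and denominator to get the reduced form.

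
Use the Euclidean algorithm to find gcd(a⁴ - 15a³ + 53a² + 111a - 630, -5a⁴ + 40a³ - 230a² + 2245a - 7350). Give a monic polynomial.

Apply the Euclidean algorithm:
  a⁴ - 15a³ + 53a² + 111a - 630 = (-1/5)(-5a⁴ + 40a³ - 230a² + 2245a - 7350) + (-7a³ + 7a² + 560a - 2100)
  -5a⁴ + 40a³ - 230a² + 2245a - 7350 = ((5/7)a - 5)(-7a³ + 7a² + 560a - 2100) + (-595a² + 6545a - 17850)
  -7a³ + 7a² + 560a - 2100 = ((1/85)a + 2/17)(-595a² + 6545a - 17850) + (0)
Last nonzero remainder: -595a² + 6545a - 17850. Dividing through by -595 gives the monic gcd a² - 11a + 30.

a² - 11a + 30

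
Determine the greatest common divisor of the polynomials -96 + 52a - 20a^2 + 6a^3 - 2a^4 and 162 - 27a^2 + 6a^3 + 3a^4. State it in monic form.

6 - 4a + a^2

Apply the Euclidean algorithm:
  -2a^4 + 6a^3 - 20a^2 + 52a - 96 = (-2/3)(3a^4 + 6a^3 - 27a^2 + 162) + (10a^3 - 38a^2 + 52a + 12)
  3a^4 + 6a^3 - 27a^2 + 162 = ((3/10)a + 87/50)(10a^3 - 38a^2 + 52a + 12) + ((588/25)a^2 - (2352/25)a + 3528/25)
  10a^3 - 38a^2 + 52a + 12 = ((125/294)a + 25/294)((588/25)a^2 - (2352/25)a + 3528/25) + (0)
Last nonzero remainder: (588/25)a^2 - (2352/25)a + 3528/25. Dividing through by 588/25 gives the monic gcd a^2 - 4a + 6.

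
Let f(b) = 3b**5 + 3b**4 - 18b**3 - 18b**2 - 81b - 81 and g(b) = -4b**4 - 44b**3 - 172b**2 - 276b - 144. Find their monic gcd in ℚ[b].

b**2 + 4b + 3

Apply the Euclidean algorithm:
  3b**5 + 3b**4 - 18b**3 - 18b**2 - 81b - 81 = (-(3/4)b + 15/2)(-4b**4 - 44b**3 - 172b**2 - 276b - 144) + (183b**3 + 1065b**2 + 1881b + 999)
  -4b**4 - 44b**3 - 172b**2 - 276b - 144 = (-(4/183)b - 1264/11163)(183b**3 + 1065b**2 + 1881b + 999) + (-(38304/3721)b**2 - (153216/3721)b - 114912/3721)
  183b**3 + 1065b**2 + 1881b + 999 = (-(226981/12768)b - 137677/4256)(-(38304/3721)b**2 - (153216/3721)b - 114912/3721) + (0)
Last nonzero remainder: -(38304/3721)b**2 - (153216/3721)b - 114912/3721. Dividing through by -38304/3721 gives the monic gcd b**2 + 4b + 3.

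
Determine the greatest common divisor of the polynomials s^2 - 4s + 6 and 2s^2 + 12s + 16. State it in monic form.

Repeated division with remainder:
  s^2 - 4s + 6 = (1/2)(2s^2 + 12s + 16) + (-10s - 2)
  2s^2 + 12s + 16 = (-(1/5)s - 29/25)(-10s - 2) + (342/25)
  -10s - 2 = (-(125/171)s - 25/171)(342/25) + (0)
The last nonzero remainder is the constant 342/25, so the polynomials are coprime and gcd = 1.

1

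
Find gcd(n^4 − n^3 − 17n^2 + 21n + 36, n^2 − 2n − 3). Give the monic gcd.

n^2 − 2n − 3

By polynomial division,
  n^4 − n^3 − 17n^2 + 21n + 36 = (n^2 + n − 12)(n^2 − 2n − 3) + (0)
The last nonzero remainder n^2 − 2n − 3 is already monic.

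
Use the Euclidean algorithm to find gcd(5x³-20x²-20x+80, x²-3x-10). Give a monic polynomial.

Repeated division with remainder:
  5x³-20x²-20x+80 = (5x-5)(x²-3x-10) + (15x+30)
  x²-3x-10 = ((1/15)x-1/3)(15x+30) + (0)
Last nonzero remainder: 15x+30. Dividing through by 15 gives the monic gcd x+2.

x+2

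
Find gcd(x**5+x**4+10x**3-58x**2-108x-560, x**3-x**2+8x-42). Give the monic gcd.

Euclidean algorithm in ℚ[x]:
  x**5+x**4+10x**3-58x**2-108x-560 = (x**2+2x+4)(x**3-x**2+8x-42) + (-28x**2-56x-392)
  x**3-x**2+8x-42 = (-(1/28)x+3/28)(-28x**2-56x-392) + (0)
Last nonzero remainder: -28x**2-56x-392. Dividing through by -28 gives the monic gcd x**2+2x+14.

x**2+2x+14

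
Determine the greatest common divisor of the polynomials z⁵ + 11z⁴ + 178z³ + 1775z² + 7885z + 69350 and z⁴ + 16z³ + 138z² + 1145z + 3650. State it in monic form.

Apply the Euclidean algorithm:
  z⁵ + 11z⁴ + 178z³ + 1775z² + 7885z + 69350 = (z - 5)(z⁴ + 16z³ + 138z² + 1145z + 3650) + (120z³ + 1320z² + 9960z + 87600)
  z⁴ + 16z³ + 138z² + 1145z + 3650 = ((1/120)z + 1/24)(120z³ + 1320z² + 9960z + 87600) + (0)
Last nonzero remainder: 120z³ + 1320z² + 9960z + 87600. Dividing through by 120 gives the monic gcd z³ + 11z² + 83z + 730.

z³ + 11z² + 83z + 730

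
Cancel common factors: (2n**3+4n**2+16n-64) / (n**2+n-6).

Repeated division with remainder:
  2n**3+4n**2+16n-64 = (2n+2)(n**2+n-6) + (26n-52)
  n**2+n-6 = ((1/26)n+3/26)(26n-52) + (0)
Last nonzero remainder: 26n-52. Dividing through by 26 gives the monic gcd n-2.
Cancel n-2 from numerator and denominator to get the reduced form.

(2n**2+8n+32)/(n+3)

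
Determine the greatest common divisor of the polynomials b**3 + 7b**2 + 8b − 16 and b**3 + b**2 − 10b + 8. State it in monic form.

By polynomial division,
  b**3 + 7b**2 + 8b − 16 = (b**3 + b**2 − 10b + 8) + (6b**2 + 18b − 24)
  b**3 + b**2 − 10b + 8 = ((1/6)b − 1/3)(6b**2 + 18b − 24) + (0)
Last nonzero remainder: 6b**2 + 18b − 24. Dividing through by 6 gives the monic gcd b**2 + 3b − 4.

b**2 + 3b − 4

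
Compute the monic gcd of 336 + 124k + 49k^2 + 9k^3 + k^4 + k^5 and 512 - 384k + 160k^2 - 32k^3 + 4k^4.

16 - 4k + k^2

Euclidean algorithm in ℚ[k]:
  k^5 + k^4 + 9k^3 + 49k^2 + 124k + 336 = ((1/4)k + 9/4)(4k^4 - 32k^3 + 160k^2 - 384k + 512) + (41k^3 - 215k^2 + 860k - 816)
  4k^4 - 32k^3 + 160k^2 - 384k + 512 = ((4/41)k - 452/1681)(41k^3 - 215k^2 + 860k - 816) + ((30740/1681)k^2 - (122960/1681)k + 491840/1681)
  41k^3 - 215k^2 + 860k - 816 = ((68921/30740)k - 85731/30740)((30740/1681)k^2 - (122960/1681)k + 491840/1681) + (0)
Last nonzero remainder: (30740/1681)k^2 - (122960/1681)k + 491840/1681. Dividing through by 30740/1681 gives the monic gcd k^2 - 4k + 16.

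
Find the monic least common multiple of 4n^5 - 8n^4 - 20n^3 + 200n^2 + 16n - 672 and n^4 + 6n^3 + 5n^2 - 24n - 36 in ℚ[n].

n^6 + n^5 - 11n^4 + 35n^3 + 154n^2 - 156n - 504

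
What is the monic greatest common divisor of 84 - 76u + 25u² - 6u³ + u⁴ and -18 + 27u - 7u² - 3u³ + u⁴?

Repeated division with remainder:
  u⁴ - 6u³ + 25u² - 76u + 84 = (u⁴ - 3u³ - 7u² + 27u - 18) + (-3u³ + 32u² - 103u + 102)
  u⁴ - 3u³ - 7u² + 27u - 18 = (-(1/3)u - 23/9)(-3u³ + 32u² - 103u + 102) + ((364/9)u² - (1820/9)u + 728/3)
  -3u³ + 32u² - 103u + 102 = (-(27/364)u + 153/364)((364/9)u² - (1820/9)u + 728/3) + (0)
Last nonzero remainder: (364/9)u² - (1820/9)u + 728/3. Dividing through by 364/9 gives the monic gcd u² - 5u + 6.

6 - 5u + u²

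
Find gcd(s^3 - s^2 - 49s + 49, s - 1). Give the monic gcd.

Repeated division with remainder:
  s^3 - s^2 - 49s + 49 = (s^2 - 49)(s - 1) + (0)
The last nonzero remainder s - 1 is already monic.

s - 1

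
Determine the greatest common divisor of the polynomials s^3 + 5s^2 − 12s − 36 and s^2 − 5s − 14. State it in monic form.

Apply the Euclidean algorithm:
  s^3 + 5s^2 − 12s − 36 = (s + 10)(s^2 − 5s − 14) + (52s + 104)
  s^2 − 5s − 14 = ((1/52)s − 7/52)(52s + 104) + (0)
Last nonzero remainder: 52s + 104. Dividing through by 52 gives the monic gcd s + 2.

s + 2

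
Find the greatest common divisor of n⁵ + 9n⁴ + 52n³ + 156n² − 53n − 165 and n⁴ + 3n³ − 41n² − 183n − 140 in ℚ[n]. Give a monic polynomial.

Euclidean algorithm in ℚ[n]:
  n⁵ + 9n⁴ + 52n³ + 156n² − 53n − 165 = (n + 6)(n⁴ + 3n³ − 41n² − 183n − 140) + (75n³ + 585n² + 1185n + 675)
  n⁴ + 3n³ − 41n² − 183n − 140 = ((1/75)n − 8/125)(75n³ + 585n² + 1185n + 675) + (−(484/25)n² − (2904/25)n − 484/5)
  75n³ + 585n² + 1185n + 675 = (−(1875/484)n − 3375/484)(−(484/25)n² − (2904/25)n − 484/5) + (0)
Last nonzero remainder: −(484/25)n² − (2904/25)n − 484/5. Dividing through by −484/25 gives the monic gcd n² + 6n + 5.

n² + 6n + 5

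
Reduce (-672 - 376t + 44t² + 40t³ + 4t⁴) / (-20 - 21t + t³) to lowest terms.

(-168 - 52t + 24t² + 4t³)/(-5 - 4t + t²)

By polynomial division,
  4t⁴ + 40t³ + 44t² - 376t - 672 = (4t + 40)(t³ - 21t - 20) + (128t² + 544t + 128)
  t³ - 21t - 20 = ((1/128)t - 17/512)(128t² + 544t + 128) + (-(63/16)t - 63/4)
  128t² + 544t + 128 = (-(2048/63)t - 512/63)(-(63/16)t - 63/4) + (0)
Last nonzero remainder: -(63/16)t - 63/4. Dividing through by -63/16 gives the monic gcd t + 4.
Cancel t + 4 from numerator and denominator to get the reduced form.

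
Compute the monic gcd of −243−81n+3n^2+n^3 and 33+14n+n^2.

By polynomial division,
  n^3+3n^2−81n−243 = (n−11)(n^2+14n+33) + (40n+120)
  n^2+14n+33 = ((1/40)n+11/40)(40n+120) + (0)
Last nonzero remainder: 40n+120. Dividing through by 40 gives the monic gcd n+3.

3+n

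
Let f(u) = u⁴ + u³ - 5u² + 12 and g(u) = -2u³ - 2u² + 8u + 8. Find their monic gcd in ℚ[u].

u + 2

Euclidean algorithm in ℚ[u]:
  u⁴ + u³ - 5u² + 12 = (-(1/2)u)(-2u³ - 2u² + 8u + 8) + (-u² + 4u + 12)
  -2u³ - 2u² + 8u + 8 = (2u + 10)(-u² + 4u + 12) + (-56u - 112)
  -u² + 4u + 12 = ((1/56)u - 3/28)(-56u - 112) + (0)
Last nonzero remainder: -56u - 112. Dividing through by -56 gives the monic gcd u + 2.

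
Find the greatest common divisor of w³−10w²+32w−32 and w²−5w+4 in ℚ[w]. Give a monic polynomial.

w−4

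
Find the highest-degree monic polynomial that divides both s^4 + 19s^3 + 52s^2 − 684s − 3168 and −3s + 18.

Euclidean algorithm in ℚ[s]:
  s^4 + 19s^3 + 52s^2 − 684s − 3168 = (−(1/3)s^3 − (25/3)s^2 − (202/3)s − 176)(−3s + 18) + (0)
Last nonzero remainder: −3s + 18. Dividing through by −3 gives the monic gcd s − 6.

s − 6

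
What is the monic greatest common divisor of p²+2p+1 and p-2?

Euclidean algorithm in ℚ[p]:
  p²+2p+1 = (p+4)(p-2) + (9)
  p-2 = ((1/9)p-2/9)(9) + (0)
The last nonzero remainder is the constant 9, so the polynomials are coprime and gcd = 1.

1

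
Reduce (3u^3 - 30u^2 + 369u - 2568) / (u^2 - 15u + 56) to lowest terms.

(3u^2 - 6u + 321)/(u - 7)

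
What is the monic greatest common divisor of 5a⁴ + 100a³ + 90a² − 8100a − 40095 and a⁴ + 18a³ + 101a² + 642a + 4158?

Euclidean algorithm in ℚ[a]:
  5a⁴ + 100a³ + 90a² − 8100a − 40095 = (5)(a⁴ + 18a³ + 101a² + 642a + 4158) + (10a³ − 415a² − 11310a − 60885)
  a⁴ + 18a³ + 101a² + 642a + 4158 = ((1/10)a + 119/20)(10a³ − 415a² − 11310a − 60885) + ((14805/4)a² + 74025a + 1465695/4)
  10a³ − 415a² − 11310a − 60885 = ((8/2961)a − 164/987)((14805/4)a² + 74025a + 1465695/4) + (0)
Last nonzero remainder: (14805/4)a² + 74025a + 1465695/4. Dividing through by 14805/4 gives the monic gcd a² + 20a + 99.

a² + 20a + 99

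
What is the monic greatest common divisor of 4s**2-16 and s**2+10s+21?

By polynomial division,
  4s**2-16 = (4)(s**2+10s+21) + (-40s-100)
  s**2+10s+21 = (-(1/40)s-3/16)(-40s-100) + (9/4)
  -40s-100 = (-(160/9)s-400/9)(9/4) + (0)
The last nonzero remainder is the constant 9/4, so the polynomials are coprime and gcd = 1.

1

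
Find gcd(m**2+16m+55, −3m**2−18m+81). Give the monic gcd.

1

Euclidean algorithm in ℚ[m]:
  m**2+16m+55 = (−1/3)(−3m**2−18m+81) + (10m+82)
  −3m**2−18m+81 = (−(3/10)m+33/50)(10m+82) + (672/25)
  10m+82 = ((125/336)m+1025/336)(672/25) + (0)
The last nonzero remainder is the constant 672/25, so the polynomials are coprime and gcd = 1.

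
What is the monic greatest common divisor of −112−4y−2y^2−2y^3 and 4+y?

Repeated division with remainder:
  −2y^3−2y^2−4y−112 = (−2y^2+6y−28)(y+4) + (0)
The last nonzero remainder y+4 is already monic.

4+y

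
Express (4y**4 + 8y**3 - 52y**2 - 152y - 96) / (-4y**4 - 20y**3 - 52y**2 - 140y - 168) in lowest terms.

(-y**2 + 3y + 4)/(y**2 + 7)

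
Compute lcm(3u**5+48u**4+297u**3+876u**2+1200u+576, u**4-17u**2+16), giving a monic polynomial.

u**7+11u**6+23u**5-139u**4-664u**3-640u**2+640u+768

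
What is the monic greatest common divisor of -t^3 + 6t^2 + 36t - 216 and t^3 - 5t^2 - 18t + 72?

t - 6

Repeated division with remainder:
  -t^3 + 6t^2 + 36t - 216 = (-1)(t^3 - 5t^2 - 18t + 72) + (t^2 + 18t - 144)
  t^3 - 5t^2 - 18t + 72 = (t - 23)(t^2 + 18t - 144) + (540t - 3240)
  t^2 + 18t - 144 = ((1/540)t + 2/45)(540t - 3240) + (0)
Last nonzero remainder: 540t - 3240. Dividing through by 540 gives the monic gcd t - 6.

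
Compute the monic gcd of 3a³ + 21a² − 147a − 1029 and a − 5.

Euclidean algorithm in ℚ[a]:
  3a³ + 21a² − 147a − 1029 = (3a² + 36a + 33)(a − 5) + (−864)
  a − 5 = (−(1/864)a + 5/864)(−864) + (0)
The last nonzero remainder is the constant −864, so the polynomials are coprime and gcd = 1.

1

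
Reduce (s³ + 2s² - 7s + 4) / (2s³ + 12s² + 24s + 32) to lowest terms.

(s² - 2s + 1)/(2s² + 4s + 8)

By polynomial division,
  s³ + 2s² - 7s + 4 = (1/2)(2s³ + 12s² + 24s + 32) + (-4s² - 19s - 12)
  2s³ + 12s² + 24s + 32 = (-(1/2)s - 5/8)(-4s² - 19s - 12) + ((49/8)s + 49/2)
  -4s² - 19s - 12 = (-(32/49)s - 24/49)((49/8)s + 49/2) + (0)
Last nonzero remainder: (49/8)s + 49/2. Dividing through by 49/8 gives the monic gcd s + 4.
Cancel s + 4 from numerator and denominator to get the reduced form.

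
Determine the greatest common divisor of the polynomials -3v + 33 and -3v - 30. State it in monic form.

Euclidean algorithm in ℚ[v]:
  -3v + 33 = (-3v - 30) + (63)
  -3v - 30 = (-(1/21)v - 10/21)(63) + (0)
The last nonzero remainder is the constant 63, so the polynomials are coprime and gcd = 1.

1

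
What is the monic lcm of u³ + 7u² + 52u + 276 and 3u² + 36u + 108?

u⁴ + 13u³ + 94u² + 588u + 1656

Repeated division with remainder:
  u³ + 7u² + 52u + 276 = ((1/3)u - 5/3)(3u² + 36u + 108) + (76u + 456)
  3u² + 36u + 108 = ((3/76)u + 9/38)(76u + 456) + (0)
Last nonzero remainder: 76u + 456. Dividing through by 76 gives the monic gcd u + 6.
Then lcm(f, g) = f·g / gcd(f, g); expanding and making the result monic gives the answer.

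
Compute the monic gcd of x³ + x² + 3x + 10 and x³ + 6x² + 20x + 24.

Repeated division with remainder:
  x³ + x² + 3x + 10 = (x³ + 6x² + 20x + 24) + (−5x² − 17x − 14)
  x³ + 6x² + 20x + 24 = (−(1/5)x − 13/25)(−5x² − 17x − 14) + ((209/25)x + 418/25)
  −5x² − 17x − 14 = (−(125/209)x − 175/209)((209/25)x + 418/25) + (0)
Last nonzero remainder: (209/25)x + 418/25. Dividing through by 209/25 gives the monic gcd x + 2.

x + 2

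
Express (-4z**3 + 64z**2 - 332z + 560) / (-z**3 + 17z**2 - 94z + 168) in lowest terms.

Euclidean algorithm in ℚ[z]:
  -4z**3 + 64z**2 - 332z + 560 = (4)(-z**3 + 17z**2 - 94z + 168) + (-4z**2 + 44z - 112)
  -z**3 + 17z**2 - 94z + 168 = ((1/4)z - 3/2)(-4z**2 + 44z - 112) + (0)
Last nonzero remainder: -4z**2 + 44z - 112. Dividing through by -4 gives the monic gcd z**2 - 11z + 28.
Cancel z**2 - 11z + 28 from numerator and denominator to get the reduced form.

(4z - 20)/(z - 6)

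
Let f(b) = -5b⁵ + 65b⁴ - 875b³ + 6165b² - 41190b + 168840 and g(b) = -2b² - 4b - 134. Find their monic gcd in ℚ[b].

b² + 2b + 67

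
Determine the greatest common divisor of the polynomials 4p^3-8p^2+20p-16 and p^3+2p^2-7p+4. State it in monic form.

p-1

Euclidean algorithm in ℚ[p]:
  4p^3-8p^2+20p-16 = (4)(p^3+2p^2-7p+4) + (-16p^2+48p-32)
  p^3+2p^2-7p+4 = (-(1/16)p-5/16)(-16p^2+48p-32) + (6p-6)
  -16p^2+48p-32 = (-(8/3)p+16/3)(6p-6) + (0)
Last nonzero remainder: 6p-6. Dividing through by 6 gives the monic gcd p-1.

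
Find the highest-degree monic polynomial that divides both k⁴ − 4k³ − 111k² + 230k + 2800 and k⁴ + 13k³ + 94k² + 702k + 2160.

k² + 13k + 40

Apply the Euclidean algorithm:
  k⁴ − 4k³ − 111k² + 230k + 2800 = (k⁴ + 13k³ + 94k² + 702k + 2160) + (−17k³ − 205k² − 472k + 640)
  k⁴ + 13k³ + 94k² + 702k + 2160 = (−(1/17)k − 16/289)(−17k³ − 205k² − 472k + 640) + ((15862/289)k² + (206206/289)k + 634480/289)
  −17k³ − 205k² − 472k + 640 = (−(4913/15862)k + 2312/7931)((15862/289)k² + (206206/289)k + 634480/289) + (0)
Last nonzero remainder: (15862/289)k² + (206206/289)k + 634480/289. Dividing through by 15862/289 gives the monic gcd k² + 13k + 40.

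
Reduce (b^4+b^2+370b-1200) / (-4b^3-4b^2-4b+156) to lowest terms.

Euclidean algorithm in ℚ[b]:
  b^4+b^2+370b-1200 = (-(1/4)b+1/4)(-4b^3-4b^2-4b+156) + (b^2+410b-1239)
  -4b^3-4b^2-4b+156 = (-4b+1636)(b^2+410b-1239) + (-675720b+2027160)
  b^2+410b-1239 = (-(1/675720)b-413/675720)(-675720b+2027160) + (0)
Last nonzero remainder: -675720b+2027160. Dividing through by -675720 gives the monic gcd b-3.
Cancel b-3 from numerator and denominator to get the reduced form.

(-b^3-3b^2-10b-400)/(4b^2+16b+52)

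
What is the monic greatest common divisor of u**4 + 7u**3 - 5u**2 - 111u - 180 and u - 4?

Repeated division with remainder:
  u**4 + 7u**3 - 5u**2 - 111u - 180 = (u**3 + 11u**2 + 39u + 45)(u - 4) + (0)
The last nonzero remainder u - 4 is already monic.

u - 4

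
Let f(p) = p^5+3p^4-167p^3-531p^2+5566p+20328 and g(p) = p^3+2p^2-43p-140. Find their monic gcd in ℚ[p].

p^2-3p-28

Euclidean algorithm in ℚ[p]:
  p^5+3p^4-167p^3-531p^2+5566p+20328 = (p^2+p-126)(p^3+2p^2-43p-140) + (-96p^2+288p+2688)
  p^3+2p^2-43p-140 = (-(1/96)p-5/96)(-96p^2+288p+2688) + (0)
Last nonzero remainder: -96p^2+288p+2688. Dividing through by -96 gives the monic gcd p^2-3p-28.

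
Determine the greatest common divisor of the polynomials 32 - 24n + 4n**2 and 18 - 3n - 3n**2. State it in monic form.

-2 + n

Euclidean algorithm in ℚ[n]:
  4n**2 - 24n + 32 = (-4/3)(-3n**2 - 3n + 18) + (-28n + 56)
  -3n**2 - 3n + 18 = ((3/28)n + 9/28)(-28n + 56) + (0)
Last nonzero remainder: -28n + 56. Dividing through by -28 gives the monic gcd n - 2.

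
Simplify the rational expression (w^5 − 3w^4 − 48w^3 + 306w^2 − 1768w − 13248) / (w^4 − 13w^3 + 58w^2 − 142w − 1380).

Apply the Euclidean algorithm:
  w^5 − 3w^4 − 48w^3 + 306w^2 − 1768w − 13248 = (w + 10)(w^4 − 13w^3 + 58w^2 − 142w − 1380) + (24w^3 − 132w^2 + 1032w + 552)
  w^4 − 13w^3 + 58w^2 − 142w − 1380 = ((1/24)w − 5/16)(24w^3 − 132w^2 + 1032w + 552) + (−(105/4)w^2 + (315/2)w − 2415/2)
  24w^3 − 132w^2 + 1032w + 552 = (−(32/35)w − 16/35)(−(105/4)w^2 + (315/2)w − 2415/2) + (0)
Last nonzero remainder: −(105/4)w^2 + (315/2)w − 2415/2. Dividing through by −105/4 gives the monic gcd w^2 − 6w + 46.
Cancel w^2 − 6w + 46 from numerator and denominator to get the reduced form.

(w^3 + 3w^2 − 76w − 288)/(w^2 − 7w − 30)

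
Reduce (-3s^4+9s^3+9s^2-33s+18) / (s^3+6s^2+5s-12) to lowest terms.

Apply the Euclidean algorithm:
  -3s^4+9s^3+9s^2-33s+18 = (-3s+27)(s^3+6s^2+5s-12) + (-138s^2-204s+342)
  s^3+6s^2+5s-12 = (-(1/138)s-52/1587)(-138s^2-204s+342) + ((420/529)s-420/529)
  -138s^2-204s+342 = (-(12167/70)s-30153/70)((420/529)s-420/529) + (0)
Last nonzero remainder: (420/529)s-420/529. Dividing through by 420/529 gives the monic gcd s-1.
Cancel s-1 from numerator and denominator to get the reduced form.

(-3s^3+6s^2+15s-18)/(s^2+7s+12)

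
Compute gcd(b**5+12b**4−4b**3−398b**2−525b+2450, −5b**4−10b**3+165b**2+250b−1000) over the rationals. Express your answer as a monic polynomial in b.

By polynomial division,
  b**5+12b**4−4b**3−398b**2−525b+2450 = (−(1/5)b−2)(−5b**4−10b**3+165b**2+250b−1000) + (9b**3−18b**2−225b+450)
  −5b**4−10b**3+165b**2+250b−1000 = (−(5/9)b−20/9)(9b**3−18b**2−225b+450) + (0)
Last nonzero remainder: 9b**3−18b**2−225b+450. Dividing through by 9 gives the monic gcd b**3−2b**2−25b+50.

b**3−2b**2−25b+50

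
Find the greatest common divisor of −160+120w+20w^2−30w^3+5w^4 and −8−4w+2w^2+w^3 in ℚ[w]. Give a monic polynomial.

−4+w^2

Euclidean algorithm in ℚ[w]:
  5w^4−30w^3+20w^2+120w−160 = (5w−40)(w^3+2w^2−4w−8) + (120w^2−480)
  w^3+2w^2−4w−8 = ((1/120)w+1/60)(120w^2−480) + (0)
Last nonzero remainder: 120w^2−480. Dividing through by 120 gives the monic gcd w^2−4.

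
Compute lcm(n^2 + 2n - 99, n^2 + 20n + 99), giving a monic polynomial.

n^3 + 11n^2 - 81n - 891

By polynomial division,
  n^2 + 2n - 99 = (n^2 + 20n + 99) + (-18n - 198)
  n^2 + 20n + 99 = (-(1/18)n - 1/2)(-18n - 198) + (0)
Last nonzero remainder: -18n - 198. Dividing through by -18 gives the monic gcd n + 11.
Then lcm(f, g) = f·g / gcd(f, g); expanding and making the result monic gives the answer.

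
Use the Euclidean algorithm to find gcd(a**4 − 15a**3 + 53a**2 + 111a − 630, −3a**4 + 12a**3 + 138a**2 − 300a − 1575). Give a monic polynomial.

a**3 − 9a**2 − a + 105

Repeated division with remainder:
  a**4 − 15a**3 + 53a**2 + 111a − 630 = (−1/3)(−3a**4 + 12a**3 + 138a**2 − 300a − 1575) + (−11a**3 + 99a**2 + 11a − 1155)
  −3a**4 + 12a**3 + 138a**2 − 300a − 1575 = ((3/11)a + 15/11)(−11a**3 + 99a**2 + 11a − 1155) + (0)
Last nonzero remainder: −11a**3 + 99a**2 + 11a − 1155. Dividing through by −11 gives the monic gcd a**3 − 9a**2 − a + 105.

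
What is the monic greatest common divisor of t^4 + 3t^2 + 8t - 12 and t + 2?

t + 2

Euclidean algorithm in ℚ[t]:
  t^4 + 3t^2 + 8t - 12 = (t^3 - 2t^2 + 7t - 6)(t + 2) + (0)
The last nonzero remainder t + 2 is already monic.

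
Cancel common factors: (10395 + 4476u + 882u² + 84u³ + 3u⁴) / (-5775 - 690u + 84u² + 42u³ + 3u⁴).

Euclidean algorithm in ℚ[u]:
  3u⁴ + 84u³ + 882u² + 4476u + 10395 = (3u⁴ + 42u³ + 84u² - 690u - 5775) + (42u³ + 798u² + 5166u + 16170)
  3u⁴ + 42u³ + 84u² - 690u - 5775 = ((1/14)u - 5/14)(42u³ + 798u² + 5166u + 16170) + (0)
Last nonzero remainder: 42u³ + 798u² + 5166u + 16170. Dividing through by 42 gives the monic gcd u³ + 19u² + 123u + 385.
Cancel u³ + 19u² + 123u + 385 from numerator and denominator to get the reduced form.

(9 + u)/(-5 + u)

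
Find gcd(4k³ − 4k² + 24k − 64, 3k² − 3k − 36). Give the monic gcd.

1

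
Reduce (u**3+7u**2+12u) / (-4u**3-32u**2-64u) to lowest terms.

(-u-3)/(4u+16)

Repeated division with remainder:
  u**3+7u**2+12u = (-1/4)(-4u**3-32u**2-64u) + (-u**2-4u)
  -4u**3-32u**2-64u = (4u+16)(-u**2-4u) + (0)
Last nonzero remainder: -u**2-4u. Dividing through by -1 gives the monic gcd u**2+4u.
Cancel u**2+4u from numerator and denominator to get the reduced form.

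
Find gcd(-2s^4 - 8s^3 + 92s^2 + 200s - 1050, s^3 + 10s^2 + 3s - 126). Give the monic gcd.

s^2 + 4s - 21

Euclidean algorithm in ℚ[s]:
  -2s^4 - 8s^3 + 92s^2 + 200s - 1050 = (-2s + 12)(s^3 + 10s^2 + 3s - 126) + (-22s^2 - 88s + 462)
  s^3 + 10s^2 + 3s - 126 = (-(1/22)s - 3/11)(-22s^2 - 88s + 462) + (0)
Last nonzero remainder: -22s^2 - 88s + 462. Dividing through by -22 gives the monic gcd s^2 + 4s - 21.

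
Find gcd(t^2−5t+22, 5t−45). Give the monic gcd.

1

Repeated division with remainder:
  t^2−5t+22 = ((1/5)t+4/5)(5t−45) + (58)
  5t−45 = ((5/58)t−45/58)(58) + (0)
The last nonzero remainder is the constant 58, so the polynomials are coprime and gcd = 1.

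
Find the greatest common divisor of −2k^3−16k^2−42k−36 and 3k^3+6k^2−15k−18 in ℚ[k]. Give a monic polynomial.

k+3

Repeated division with remainder:
  −2k^3−16k^2−42k−36 = (−2/3)(3k^3+6k^2−15k−18) + (−12k^2−52k−48)
  3k^3+6k^2−15k−18 = (−(1/4)k+7/12)(−12k^2−52k−48) + ((10/3)k+10)
  −12k^2−52k−48 = (−(18/5)k−24/5)((10/3)k+10) + (0)
Last nonzero remainder: (10/3)k+10. Dividing through by 10/3 gives the monic gcd k+3.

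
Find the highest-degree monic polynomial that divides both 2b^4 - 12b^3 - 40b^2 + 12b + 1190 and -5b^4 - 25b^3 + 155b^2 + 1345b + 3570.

b^3 - b^2 - 25b - 119

Repeated division with remainder:
  2b^4 - 12b^3 - 40b^2 + 12b + 1190 = (-2/5)(-5b^4 - 25b^3 + 155b^2 + 1345b + 3570) + (-22b^3 + 22b^2 + 550b + 2618)
  -5b^4 - 25b^3 + 155b^2 + 1345b + 3570 = ((5/22)b + 15/11)(-22b^3 + 22b^2 + 550b + 2618) + (0)
Last nonzero remainder: -22b^3 + 22b^2 + 550b + 2618. Dividing through by -22 gives the monic gcd b^3 - b^2 - 25b - 119.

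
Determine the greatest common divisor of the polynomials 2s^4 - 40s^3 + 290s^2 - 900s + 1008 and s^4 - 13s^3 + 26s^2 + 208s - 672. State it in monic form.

Repeated division with remainder:
  2s^4 - 40s^3 + 290s^2 - 900s + 1008 = (2)(s^4 - 13s^3 + 26s^2 + 208s - 672) + (-14s^3 + 238s^2 - 1316s + 2352)
  s^4 - 13s^3 + 26s^2 + 208s - 672 = (-(1/14)s - 2/7)(-14s^3 + 238s^2 - 1316s + 2352) + (0)
Last nonzero remainder: -14s^3 + 238s^2 - 1316s + 2352. Dividing through by -14 gives the monic gcd s^3 - 17s^2 + 94s - 168.

s^3 - 17s^2 + 94s - 168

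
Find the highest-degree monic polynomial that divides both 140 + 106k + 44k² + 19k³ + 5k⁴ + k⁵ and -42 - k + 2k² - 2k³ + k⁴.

14 + 5k + k² + k³

Repeated division with remainder:
  k⁵ + 5k⁴ + 19k³ + 44k² + 106k + 140 = (k + 7)(k⁴ - 2k³ + 2k² - k - 42) + (31k³ + 31k² + 155k + 434)
  k⁴ - 2k³ + 2k² - k - 42 = ((1/31)k - 3/31)(31k³ + 31k² + 155k + 434) + (0)
Last nonzero remainder: 31k³ + 31k² + 155k + 434. Dividing through by 31 gives the monic gcd k³ + k² + 5k + 14.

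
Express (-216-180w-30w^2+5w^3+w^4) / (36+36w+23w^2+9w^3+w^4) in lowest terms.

(-18-3w+w^2)/(3+w+w^2)

By polynomial division,
  w^4+5w^3-30w^2-180w-216 = (w^4+9w^3+23w^2+36w+36) + (-4w^3-53w^2-216w-252)
  w^4+9w^3+23w^2+36w+36 = (-(1/4)w+17/16)(-4w^3-53w^2-216w-252) + ((405/16)w^2+(405/2)w+1215/4)
  -4w^3-53w^2-216w-252 = (-(64/405)w-112/135)((405/16)w^2+(405/2)w+1215/4) + (0)
Last nonzero remainder: (405/16)w^2+(405/2)w+1215/4. Dividing through by 405/16 gives the monic gcd w^2+8w+12.
Cancel w^2+8w+12 from numerator and denominator to get the reduced form.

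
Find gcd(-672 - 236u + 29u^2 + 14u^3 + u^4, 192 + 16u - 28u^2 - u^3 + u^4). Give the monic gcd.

Repeated division with remainder:
  u^4 + 14u^3 + 29u^2 - 236u - 672 = (u^4 - u^3 - 28u^2 + 16u + 192) + (15u^3 + 57u^2 - 252u - 864)
  u^4 - u^3 - 28u^2 + 16u + 192 = ((1/15)u - 8/25)(15u^3 + 57u^2 - 252u - 864) + ((176/25)u^2 - (176/25)u - 2112/25)
  15u^3 + 57u^2 - 252u - 864 = ((375/176)u + 225/22)((176/25)u^2 - (176/25)u - 2112/25) + (0)
Last nonzero remainder: (176/25)u^2 - (176/25)u - 2112/25. Dividing through by 176/25 gives the monic gcd u^2 - u - 12.

-12 - u + u^2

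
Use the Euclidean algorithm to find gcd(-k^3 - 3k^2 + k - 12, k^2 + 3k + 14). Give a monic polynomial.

Repeated division with remainder:
  -k^3 - 3k^2 + k - 12 = (-k)(k^2 + 3k + 14) + (15k - 12)
  k^2 + 3k + 14 = ((1/15)k + 19/75)(15k - 12) + (426/25)
  15k - 12 = ((125/142)k - 50/71)(426/25) + (0)
The last nonzero remainder is the constant 426/25, so the polynomials are coprime and gcd = 1.

1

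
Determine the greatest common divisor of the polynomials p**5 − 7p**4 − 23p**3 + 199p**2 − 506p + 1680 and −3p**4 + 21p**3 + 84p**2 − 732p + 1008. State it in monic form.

By polynomial division,
  p**5 − 7p**4 − 23p**3 + 199p**2 − 506p + 1680 = (−(1/3)p)(−3p**4 + 21p**3 + 84p**2 − 732p + 1008) + (5p**3 − 45p**2 − 170p + 1680)
  −3p**4 + 21p**3 + 84p**2 − 732p + 1008 = (−(3/5)p − 6/5)(5p**3 − 45p**2 − 170p + 1680) + (−72p**2 + 72p + 3024)
  5p**3 − 45p**2 − 170p + 1680 = (−(5/72)p + 5/9)(−72p**2 + 72p + 3024) + (0)
Last nonzero remainder: −72p**2 + 72p + 3024. Dividing through by −72 gives the monic gcd p**2 − p − 42.

p**2 − p − 42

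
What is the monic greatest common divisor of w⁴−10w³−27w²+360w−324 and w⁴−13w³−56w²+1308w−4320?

By polynomial division,
  w⁴−10w³−27w²+360w−324 = (w⁴−13w³−56w²+1308w−4320) + (3w³+29w²−948w+3996)
  w⁴−13w³−56w²+1308w−4320 = ((1/3)w−68/9)(3w³+29w²−948w+3996) + ((4312/9)w²−(21560/3)w+25872)
  3w³+29w²−948w+3996 = ((27/4312)w+333/2156)((4312/9)w²−(21560/3)w+25872) + (0)
Last nonzero remainder: (4312/9)w²−(21560/3)w+25872. Dividing through by 4312/9 gives the monic gcd w²−15w+54.

w²−15w+54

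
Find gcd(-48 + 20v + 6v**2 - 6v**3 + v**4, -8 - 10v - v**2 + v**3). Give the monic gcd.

Apply the Euclidean algorithm:
  v**4 - 6v**3 + 6v**2 + 20v - 48 = (v - 5)(v**3 - v**2 - 10v - 8) + (11v**2 - 22v - 88)
  v**3 - v**2 - 10v - 8 = ((1/11)v + 1/11)(11v**2 - 22v - 88) + (0)
Last nonzero remainder: 11v**2 - 22v - 88. Dividing through by 11 gives the monic gcd v**2 - 2v - 8.

-8 - 2v + v**2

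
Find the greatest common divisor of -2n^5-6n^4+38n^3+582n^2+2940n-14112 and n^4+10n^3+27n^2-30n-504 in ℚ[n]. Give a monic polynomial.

n^2+4n-21

Apply the Euclidean algorithm:
  -2n^5-6n^4+38n^3+582n^2+2940n-14112 = (-2n+14)(n^4+10n^3+27n^2-30n-504) + (-48n^3+144n^2+2352n-7056)
  n^4+10n^3+27n^2-30n-504 = (-(1/48)n-13/48)(-48n^3+144n^2+2352n-7056) + (115n^2+460n-2415)
  -48n^3+144n^2+2352n-7056 = (-(48/115)n+336/115)(115n^2+460n-2415) + (0)
Last nonzero remainder: 115n^2+460n-2415. Dividing through by 115 gives the monic gcd n^2+4n-21.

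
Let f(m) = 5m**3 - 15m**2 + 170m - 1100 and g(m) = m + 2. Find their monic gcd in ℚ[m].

Apply the Euclidean algorithm:
  5m**3 - 15m**2 + 170m - 1100 = (5m**2 - 25m + 220)(m + 2) + (-1540)
  m + 2 = (-(1/1540)m - 1/770)(-1540) + (0)
The last nonzero remainder is the constant -1540, so the polynomials are coprime and gcd = 1.

1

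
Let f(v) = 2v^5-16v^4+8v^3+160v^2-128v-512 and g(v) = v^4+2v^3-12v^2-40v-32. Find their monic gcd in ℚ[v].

v^3-12v-16

By polynomial division,
  2v^5-16v^4+8v^3+160v^2-128v-512 = (2v-20)(v^4+2v^3-12v^2-40v-32) + (72v^3-864v-1152)
  v^4+2v^3-12v^2-40v-32 = ((1/72)v+1/36)(72v^3-864v-1152) + (0)
Last nonzero remainder: 72v^3-864v-1152. Dividing through by 72 gives the monic gcd v^3-12v-16.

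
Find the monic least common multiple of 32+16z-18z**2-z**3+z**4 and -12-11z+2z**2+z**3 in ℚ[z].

By polynomial division,
  z**4-z**3-18z**2+16z+32 = (z-3)(z**3+2z**2-11z-12) + (-z**2-5z-4)
  z**3+2z**2-11z-12 = (-z+3)(-z**2-5z-4) + (0)
Last nonzero remainder: -z**2-5z-4. Dividing through by -1 gives the monic gcd z**2+5z+4.
Then lcm(f, g) = f·g / gcd(f, g); expanding and making the result monic gives the answer.

-96-16z+70z**2-15z**3-4z**4+z**5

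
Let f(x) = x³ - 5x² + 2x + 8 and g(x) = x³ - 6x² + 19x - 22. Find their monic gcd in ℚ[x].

x - 2

By polynomial division,
  x³ - 5x² + 2x + 8 = (x³ - 6x² + 19x - 22) + (x² - 17x + 30)
  x³ - 6x² + 19x - 22 = (x + 11)(x² - 17x + 30) + (176x - 352)
  x² - 17x + 30 = ((1/176)x - 15/176)(176x - 352) + (0)
Last nonzero remainder: 176x - 352. Dividing through by 176 gives the monic gcd x - 2.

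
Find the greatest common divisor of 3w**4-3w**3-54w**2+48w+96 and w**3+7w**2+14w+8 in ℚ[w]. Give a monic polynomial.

Euclidean algorithm in ℚ[w]:
  3w**4-3w**3-54w**2+48w+96 = (3w-24)(w**3+7w**2+14w+8) + (72w**2+360w+288)
  w**3+7w**2+14w+8 = ((1/72)w+1/36)(72w**2+360w+288) + (0)
Last nonzero remainder: 72w**2+360w+288. Dividing through by 72 gives the monic gcd w**2+5w+4.

w**2+5w+4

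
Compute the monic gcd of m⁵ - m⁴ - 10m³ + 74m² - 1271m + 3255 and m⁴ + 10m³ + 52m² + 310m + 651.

Repeated division with remainder:
  m⁵ - m⁴ - 10m³ + 74m² - 1271m + 3255 = (m - 11)(m⁴ + 10m³ + 52m² + 310m + 651) + (48m³ + 336m² + 1488m + 10416)
  m⁴ + 10m³ + 52m² + 310m + 651 = ((1/48)m + 1/16)(48m³ + 336m² + 1488m + 10416) + (0)
Last nonzero remainder: 48m³ + 336m² + 1488m + 10416. Dividing through by 48 gives the monic gcd m³ + 7m² + 31m + 217.

m³ + 7m² + 31m + 217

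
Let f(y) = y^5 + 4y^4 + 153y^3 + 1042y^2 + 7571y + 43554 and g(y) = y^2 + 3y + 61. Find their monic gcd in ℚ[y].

y^2 + 3y + 61

Euclidean algorithm in ℚ[y]:
  y^5 + 4y^4 + 153y^3 + 1042y^2 + 7571y + 43554 = (y^3 + y^2 + 89y + 714)(y^2 + 3y + 61) + (0)
The last nonzero remainder y^2 + 3y + 61 is already monic.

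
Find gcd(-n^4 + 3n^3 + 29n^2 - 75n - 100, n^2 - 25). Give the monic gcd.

Apply the Euclidean algorithm:
  -n^4 + 3n^3 + 29n^2 - 75n - 100 = (-n^2 + 3n + 4)(n^2 - 25) + (0)
The last nonzero remainder n^2 - 25 is already monic.

n^2 - 25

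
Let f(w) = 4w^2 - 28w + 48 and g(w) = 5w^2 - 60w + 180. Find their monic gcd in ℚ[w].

1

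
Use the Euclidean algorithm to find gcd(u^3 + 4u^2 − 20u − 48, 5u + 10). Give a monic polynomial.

u + 2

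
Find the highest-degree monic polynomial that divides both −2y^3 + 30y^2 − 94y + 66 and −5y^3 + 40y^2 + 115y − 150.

Apply the Euclidean algorithm:
  −2y^3 + 30y^2 − 94y + 66 = (2/5)(−5y^3 + 40y^2 + 115y − 150) + (14y^2 − 140y + 126)
  −5y^3 + 40y^2 + 115y − 150 = (−(5/14)y − 5/7)(14y^2 − 140y + 126) + (60y − 60)
  14y^2 − 140y + 126 = ((7/30)y − 21/10)(60y − 60) + (0)
Last nonzero remainder: 60y − 60. Dividing through by 60 gives the monic gcd y − 1.

y − 1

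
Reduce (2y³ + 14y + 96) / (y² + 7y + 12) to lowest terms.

(2y² − 6y + 32)/(y + 4)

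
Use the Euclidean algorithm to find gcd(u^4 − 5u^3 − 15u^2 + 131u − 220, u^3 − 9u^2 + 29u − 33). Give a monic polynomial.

By polynomial division,
  u^4 − 5u^3 − 15u^2 + 131u − 220 = (u + 4)(u^3 − 9u^2 + 29u − 33) + (−8u^2 + 48u − 88)
  u^3 − 9u^2 + 29u − 33 = (−(1/8)u + 3/8)(−8u^2 + 48u − 88) + (0)
Last nonzero remainder: −8u^2 + 48u − 88. Dividing through by −8 gives the monic gcd u^2 − 6u + 11.

u^2 − 6u + 11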